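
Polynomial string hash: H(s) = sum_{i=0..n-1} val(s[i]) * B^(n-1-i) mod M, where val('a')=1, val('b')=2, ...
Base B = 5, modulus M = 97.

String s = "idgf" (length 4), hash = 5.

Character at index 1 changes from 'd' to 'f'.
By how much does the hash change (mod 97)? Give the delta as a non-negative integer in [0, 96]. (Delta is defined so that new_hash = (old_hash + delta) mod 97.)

Answer: 50

Derivation:
Delta formula: (val(new) - val(old)) * B^(n-1-k) mod M
  val('f') - val('d') = 6 - 4 = 2
  B^(n-1-k) = 5^2 mod 97 = 25
  Delta = 2 * 25 mod 97 = 50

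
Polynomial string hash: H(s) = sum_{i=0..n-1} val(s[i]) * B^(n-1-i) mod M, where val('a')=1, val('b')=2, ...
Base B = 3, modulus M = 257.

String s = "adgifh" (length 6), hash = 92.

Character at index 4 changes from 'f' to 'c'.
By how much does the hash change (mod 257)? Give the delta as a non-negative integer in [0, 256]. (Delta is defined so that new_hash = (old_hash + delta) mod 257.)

Delta formula: (val(new) - val(old)) * B^(n-1-k) mod M
  val('c') - val('f') = 3 - 6 = -3
  B^(n-1-k) = 3^1 mod 257 = 3
  Delta = -3 * 3 mod 257 = 248

Answer: 248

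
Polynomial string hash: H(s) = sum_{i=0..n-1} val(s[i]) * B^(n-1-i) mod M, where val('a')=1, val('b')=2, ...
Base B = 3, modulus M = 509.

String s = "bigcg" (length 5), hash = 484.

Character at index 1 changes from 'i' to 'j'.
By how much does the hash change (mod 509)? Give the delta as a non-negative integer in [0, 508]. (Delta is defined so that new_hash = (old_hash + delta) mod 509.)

Delta formula: (val(new) - val(old)) * B^(n-1-k) mod M
  val('j') - val('i') = 10 - 9 = 1
  B^(n-1-k) = 3^3 mod 509 = 27
  Delta = 1 * 27 mod 509 = 27

Answer: 27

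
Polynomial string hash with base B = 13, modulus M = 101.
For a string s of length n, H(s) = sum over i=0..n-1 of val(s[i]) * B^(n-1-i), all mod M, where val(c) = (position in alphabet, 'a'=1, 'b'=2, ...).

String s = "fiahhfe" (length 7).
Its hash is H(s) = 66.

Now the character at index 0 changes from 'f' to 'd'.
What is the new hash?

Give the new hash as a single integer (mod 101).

Answer: 28

Derivation:
val('f') = 6, val('d') = 4
Position k = 0, exponent = n-1-k = 6
B^6 mod M = 13^6 mod 101 = 19
Delta = (4 - 6) * 19 mod 101 = 63
New hash = (66 + 63) mod 101 = 28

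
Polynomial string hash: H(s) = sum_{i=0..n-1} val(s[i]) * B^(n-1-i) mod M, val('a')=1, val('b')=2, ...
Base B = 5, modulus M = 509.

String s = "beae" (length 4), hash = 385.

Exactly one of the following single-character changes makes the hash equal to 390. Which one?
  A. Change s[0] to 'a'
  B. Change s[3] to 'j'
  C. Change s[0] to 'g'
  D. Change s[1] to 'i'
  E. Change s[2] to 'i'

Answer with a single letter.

Answer: B

Derivation:
Option A: s[0]='b'->'a', delta=(1-2)*5^3 mod 509 = 384, hash=385+384 mod 509 = 260
Option B: s[3]='e'->'j', delta=(10-5)*5^0 mod 509 = 5, hash=385+5 mod 509 = 390 <-- target
Option C: s[0]='b'->'g', delta=(7-2)*5^3 mod 509 = 116, hash=385+116 mod 509 = 501
Option D: s[1]='e'->'i', delta=(9-5)*5^2 mod 509 = 100, hash=385+100 mod 509 = 485
Option E: s[2]='a'->'i', delta=(9-1)*5^1 mod 509 = 40, hash=385+40 mod 509 = 425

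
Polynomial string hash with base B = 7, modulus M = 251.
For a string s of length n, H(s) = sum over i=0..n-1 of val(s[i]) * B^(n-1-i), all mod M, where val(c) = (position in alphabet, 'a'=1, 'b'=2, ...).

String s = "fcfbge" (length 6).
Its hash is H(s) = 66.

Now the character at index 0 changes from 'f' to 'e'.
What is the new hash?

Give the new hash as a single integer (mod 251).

Answer: 76

Derivation:
val('f') = 6, val('e') = 5
Position k = 0, exponent = n-1-k = 5
B^5 mod M = 7^5 mod 251 = 241
Delta = (5 - 6) * 241 mod 251 = 10
New hash = (66 + 10) mod 251 = 76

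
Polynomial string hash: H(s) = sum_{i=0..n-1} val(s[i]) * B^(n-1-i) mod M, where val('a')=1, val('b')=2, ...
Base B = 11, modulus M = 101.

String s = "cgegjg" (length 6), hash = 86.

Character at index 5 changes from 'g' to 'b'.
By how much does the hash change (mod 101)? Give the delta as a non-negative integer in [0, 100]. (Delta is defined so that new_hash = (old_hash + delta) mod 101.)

Delta formula: (val(new) - val(old)) * B^(n-1-k) mod M
  val('b') - val('g') = 2 - 7 = -5
  B^(n-1-k) = 11^0 mod 101 = 1
  Delta = -5 * 1 mod 101 = 96

Answer: 96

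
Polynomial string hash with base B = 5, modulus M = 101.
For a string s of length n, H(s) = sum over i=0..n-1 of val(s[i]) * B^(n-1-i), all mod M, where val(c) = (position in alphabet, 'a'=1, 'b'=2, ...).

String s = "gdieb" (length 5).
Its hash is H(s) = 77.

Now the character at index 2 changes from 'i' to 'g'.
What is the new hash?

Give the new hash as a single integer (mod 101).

val('i') = 9, val('g') = 7
Position k = 2, exponent = n-1-k = 2
B^2 mod M = 5^2 mod 101 = 25
Delta = (7 - 9) * 25 mod 101 = 51
New hash = (77 + 51) mod 101 = 27

Answer: 27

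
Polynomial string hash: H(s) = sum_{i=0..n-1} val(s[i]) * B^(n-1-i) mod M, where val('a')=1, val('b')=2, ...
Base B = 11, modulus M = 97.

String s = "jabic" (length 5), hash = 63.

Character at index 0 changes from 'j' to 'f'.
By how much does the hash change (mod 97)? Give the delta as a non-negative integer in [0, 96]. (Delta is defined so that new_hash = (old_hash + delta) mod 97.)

Answer: 24

Derivation:
Delta formula: (val(new) - val(old)) * B^(n-1-k) mod M
  val('f') - val('j') = 6 - 10 = -4
  B^(n-1-k) = 11^4 mod 97 = 91
  Delta = -4 * 91 mod 97 = 24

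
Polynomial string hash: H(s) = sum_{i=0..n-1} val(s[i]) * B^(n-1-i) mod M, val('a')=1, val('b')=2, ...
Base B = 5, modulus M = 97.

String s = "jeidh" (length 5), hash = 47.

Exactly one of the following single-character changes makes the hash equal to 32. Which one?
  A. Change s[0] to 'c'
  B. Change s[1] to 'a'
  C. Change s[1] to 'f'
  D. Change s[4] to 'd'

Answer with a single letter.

Answer: B

Derivation:
Option A: s[0]='j'->'c', delta=(3-10)*5^4 mod 97 = 87, hash=47+87 mod 97 = 37
Option B: s[1]='e'->'a', delta=(1-5)*5^3 mod 97 = 82, hash=47+82 mod 97 = 32 <-- target
Option C: s[1]='e'->'f', delta=(6-5)*5^3 mod 97 = 28, hash=47+28 mod 97 = 75
Option D: s[4]='h'->'d', delta=(4-8)*5^0 mod 97 = 93, hash=47+93 mod 97 = 43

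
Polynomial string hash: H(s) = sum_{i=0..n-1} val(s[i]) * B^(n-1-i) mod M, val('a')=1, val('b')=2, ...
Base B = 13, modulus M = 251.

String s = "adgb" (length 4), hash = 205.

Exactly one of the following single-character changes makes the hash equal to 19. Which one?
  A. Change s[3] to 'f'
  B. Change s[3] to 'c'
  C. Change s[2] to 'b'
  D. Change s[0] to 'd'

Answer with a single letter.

Answer: D

Derivation:
Option A: s[3]='b'->'f', delta=(6-2)*13^0 mod 251 = 4, hash=205+4 mod 251 = 209
Option B: s[3]='b'->'c', delta=(3-2)*13^0 mod 251 = 1, hash=205+1 mod 251 = 206
Option C: s[2]='g'->'b', delta=(2-7)*13^1 mod 251 = 186, hash=205+186 mod 251 = 140
Option D: s[0]='a'->'d', delta=(4-1)*13^3 mod 251 = 65, hash=205+65 mod 251 = 19 <-- target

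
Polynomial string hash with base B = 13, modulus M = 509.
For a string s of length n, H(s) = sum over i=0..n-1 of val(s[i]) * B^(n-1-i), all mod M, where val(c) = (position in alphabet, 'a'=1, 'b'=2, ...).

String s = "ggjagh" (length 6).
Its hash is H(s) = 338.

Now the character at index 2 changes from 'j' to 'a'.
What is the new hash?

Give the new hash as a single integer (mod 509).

val('j') = 10, val('a') = 1
Position k = 2, exponent = n-1-k = 3
B^3 mod M = 13^3 mod 509 = 161
Delta = (1 - 10) * 161 mod 509 = 78
New hash = (338 + 78) mod 509 = 416

Answer: 416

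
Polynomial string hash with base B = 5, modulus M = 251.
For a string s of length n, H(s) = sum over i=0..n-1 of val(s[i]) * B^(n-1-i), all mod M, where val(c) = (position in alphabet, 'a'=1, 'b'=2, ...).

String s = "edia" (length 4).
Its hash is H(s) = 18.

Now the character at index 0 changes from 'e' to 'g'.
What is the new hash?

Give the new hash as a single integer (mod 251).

Answer: 17

Derivation:
val('e') = 5, val('g') = 7
Position k = 0, exponent = n-1-k = 3
B^3 mod M = 5^3 mod 251 = 125
Delta = (7 - 5) * 125 mod 251 = 250
New hash = (18 + 250) mod 251 = 17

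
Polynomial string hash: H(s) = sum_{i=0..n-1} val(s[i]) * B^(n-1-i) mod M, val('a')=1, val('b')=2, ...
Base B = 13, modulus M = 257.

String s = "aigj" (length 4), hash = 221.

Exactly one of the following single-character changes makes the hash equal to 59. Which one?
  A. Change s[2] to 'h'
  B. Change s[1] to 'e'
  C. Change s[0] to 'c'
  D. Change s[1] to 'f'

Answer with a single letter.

Answer: B

Derivation:
Option A: s[2]='g'->'h', delta=(8-7)*13^1 mod 257 = 13, hash=221+13 mod 257 = 234
Option B: s[1]='i'->'e', delta=(5-9)*13^2 mod 257 = 95, hash=221+95 mod 257 = 59 <-- target
Option C: s[0]='a'->'c', delta=(3-1)*13^3 mod 257 = 25, hash=221+25 mod 257 = 246
Option D: s[1]='i'->'f', delta=(6-9)*13^2 mod 257 = 7, hash=221+7 mod 257 = 228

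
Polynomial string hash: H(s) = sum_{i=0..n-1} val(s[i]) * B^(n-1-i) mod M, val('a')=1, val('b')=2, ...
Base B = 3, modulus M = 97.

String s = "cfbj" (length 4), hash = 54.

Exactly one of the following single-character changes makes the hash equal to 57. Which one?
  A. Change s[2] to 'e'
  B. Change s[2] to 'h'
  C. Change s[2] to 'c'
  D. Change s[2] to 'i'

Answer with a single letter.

Option A: s[2]='b'->'e', delta=(5-2)*3^1 mod 97 = 9, hash=54+9 mod 97 = 63
Option B: s[2]='b'->'h', delta=(8-2)*3^1 mod 97 = 18, hash=54+18 mod 97 = 72
Option C: s[2]='b'->'c', delta=(3-2)*3^1 mod 97 = 3, hash=54+3 mod 97 = 57 <-- target
Option D: s[2]='b'->'i', delta=(9-2)*3^1 mod 97 = 21, hash=54+21 mod 97 = 75

Answer: C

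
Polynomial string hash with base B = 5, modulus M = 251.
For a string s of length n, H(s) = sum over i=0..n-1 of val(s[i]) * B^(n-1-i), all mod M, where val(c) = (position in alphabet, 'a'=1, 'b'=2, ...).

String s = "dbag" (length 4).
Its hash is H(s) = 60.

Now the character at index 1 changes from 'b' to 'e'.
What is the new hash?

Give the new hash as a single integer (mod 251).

Answer: 135

Derivation:
val('b') = 2, val('e') = 5
Position k = 1, exponent = n-1-k = 2
B^2 mod M = 5^2 mod 251 = 25
Delta = (5 - 2) * 25 mod 251 = 75
New hash = (60 + 75) mod 251 = 135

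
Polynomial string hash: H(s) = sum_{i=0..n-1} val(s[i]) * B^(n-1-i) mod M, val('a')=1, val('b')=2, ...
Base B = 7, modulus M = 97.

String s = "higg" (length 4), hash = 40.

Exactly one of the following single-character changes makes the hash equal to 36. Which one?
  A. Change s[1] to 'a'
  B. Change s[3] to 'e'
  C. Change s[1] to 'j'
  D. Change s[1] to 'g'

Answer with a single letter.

Option A: s[1]='i'->'a', delta=(1-9)*7^2 mod 97 = 93, hash=40+93 mod 97 = 36 <-- target
Option B: s[3]='g'->'e', delta=(5-7)*7^0 mod 97 = 95, hash=40+95 mod 97 = 38
Option C: s[1]='i'->'j', delta=(10-9)*7^2 mod 97 = 49, hash=40+49 mod 97 = 89
Option D: s[1]='i'->'g', delta=(7-9)*7^2 mod 97 = 96, hash=40+96 mod 97 = 39

Answer: A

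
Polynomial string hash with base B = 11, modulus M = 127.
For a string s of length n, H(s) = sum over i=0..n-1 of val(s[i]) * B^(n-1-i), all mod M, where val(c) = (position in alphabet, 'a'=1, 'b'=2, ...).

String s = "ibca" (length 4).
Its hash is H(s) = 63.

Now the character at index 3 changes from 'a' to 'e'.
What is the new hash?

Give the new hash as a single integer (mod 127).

Answer: 67

Derivation:
val('a') = 1, val('e') = 5
Position k = 3, exponent = n-1-k = 0
B^0 mod M = 11^0 mod 127 = 1
Delta = (5 - 1) * 1 mod 127 = 4
New hash = (63 + 4) mod 127 = 67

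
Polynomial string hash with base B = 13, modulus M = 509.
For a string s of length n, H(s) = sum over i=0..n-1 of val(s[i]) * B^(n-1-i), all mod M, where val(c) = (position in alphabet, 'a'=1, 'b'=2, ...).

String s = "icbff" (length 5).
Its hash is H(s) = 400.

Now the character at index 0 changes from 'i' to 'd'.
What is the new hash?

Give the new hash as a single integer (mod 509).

val('i') = 9, val('d') = 4
Position k = 0, exponent = n-1-k = 4
B^4 mod M = 13^4 mod 509 = 57
Delta = (4 - 9) * 57 mod 509 = 224
New hash = (400 + 224) mod 509 = 115

Answer: 115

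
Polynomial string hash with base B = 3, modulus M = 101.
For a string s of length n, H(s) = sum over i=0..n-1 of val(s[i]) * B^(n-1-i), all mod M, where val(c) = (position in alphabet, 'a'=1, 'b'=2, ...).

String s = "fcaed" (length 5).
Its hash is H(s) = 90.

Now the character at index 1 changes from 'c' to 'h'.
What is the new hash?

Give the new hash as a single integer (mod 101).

Answer: 23

Derivation:
val('c') = 3, val('h') = 8
Position k = 1, exponent = n-1-k = 3
B^3 mod M = 3^3 mod 101 = 27
Delta = (8 - 3) * 27 mod 101 = 34
New hash = (90 + 34) mod 101 = 23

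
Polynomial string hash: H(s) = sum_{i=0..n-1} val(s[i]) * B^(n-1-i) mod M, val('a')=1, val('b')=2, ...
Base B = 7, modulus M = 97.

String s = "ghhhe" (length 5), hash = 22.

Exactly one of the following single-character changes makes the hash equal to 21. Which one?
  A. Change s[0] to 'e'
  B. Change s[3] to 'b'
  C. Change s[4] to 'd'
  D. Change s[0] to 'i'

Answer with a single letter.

Answer: C

Derivation:
Option A: s[0]='g'->'e', delta=(5-7)*7^4 mod 97 = 48, hash=22+48 mod 97 = 70
Option B: s[3]='h'->'b', delta=(2-8)*7^1 mod 97 = 55, hash=22+55 mod 97 = 77
Option C: s[4]='e'->'d', delta=(4-5)*7^0 mod 97 = 96, hash=22+96 mod 97 = 21 <-- target
Option D: s[0]='g'->'i', delta=(9-7)*7^4 mod 97 = 49, hash=22+49 mod 97 = 71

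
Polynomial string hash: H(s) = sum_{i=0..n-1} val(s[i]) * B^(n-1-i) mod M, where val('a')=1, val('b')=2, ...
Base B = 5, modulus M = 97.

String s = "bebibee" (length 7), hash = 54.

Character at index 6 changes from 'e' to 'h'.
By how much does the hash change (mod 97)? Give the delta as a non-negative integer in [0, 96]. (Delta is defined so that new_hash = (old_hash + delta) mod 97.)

Answer: 3

Derivation:
Delta formula: (val(new) - val(old)) * B^(n-1-k) mod M
  val('h') - val('e') = 8 - 5 = 3
  B^(n-1-k) = 5^0 mod 97 = 1
  Delta = 3 * 1 mod 97 = 3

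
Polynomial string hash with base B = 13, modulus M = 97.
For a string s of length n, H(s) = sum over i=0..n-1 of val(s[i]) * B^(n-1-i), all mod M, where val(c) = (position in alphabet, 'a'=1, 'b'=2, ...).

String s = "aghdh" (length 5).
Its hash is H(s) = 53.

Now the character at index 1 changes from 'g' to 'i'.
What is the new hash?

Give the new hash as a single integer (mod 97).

Answer: 82

Derivation:
val('g') = 7, val('i') = 9
Position k = 1, exponent = n-1-k = 3
B^3 mod M = 13^3 mod 97 = 63
Delta = (9 - 7) * 63 mod 97 = 29
New hash = (53 + 29) mod 97 = 82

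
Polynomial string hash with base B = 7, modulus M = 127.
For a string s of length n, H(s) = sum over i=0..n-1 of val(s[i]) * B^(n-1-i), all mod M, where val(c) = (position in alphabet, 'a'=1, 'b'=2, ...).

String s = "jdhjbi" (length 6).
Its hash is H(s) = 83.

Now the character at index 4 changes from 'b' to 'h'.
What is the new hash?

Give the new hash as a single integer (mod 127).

val('b') = 2, val('h') = 8
Position k = 4, exponent = n-1-k = 1
B^1 mod M = 7^1 mod 127 = 7
Delta = (8 - 2) * 7 mod 127 = 42
New hash = (83 + 42) mod 127 = 125

Answer: 125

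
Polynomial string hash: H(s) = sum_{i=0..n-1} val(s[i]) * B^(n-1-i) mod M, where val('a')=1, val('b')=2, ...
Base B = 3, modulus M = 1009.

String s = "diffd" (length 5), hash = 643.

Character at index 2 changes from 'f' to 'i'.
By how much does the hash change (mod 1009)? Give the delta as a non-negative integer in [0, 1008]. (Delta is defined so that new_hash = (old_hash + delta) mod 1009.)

Delta formula: (val(new) - val(old)) * B^(n-1-k) mod M
  val('i') - val('f') = 9 - 6 = 3
  B^(n-1-k) = 3^2 mod 1009 = 9
  Delta = 3 * 9 mod 1009 = 27

Answer: 27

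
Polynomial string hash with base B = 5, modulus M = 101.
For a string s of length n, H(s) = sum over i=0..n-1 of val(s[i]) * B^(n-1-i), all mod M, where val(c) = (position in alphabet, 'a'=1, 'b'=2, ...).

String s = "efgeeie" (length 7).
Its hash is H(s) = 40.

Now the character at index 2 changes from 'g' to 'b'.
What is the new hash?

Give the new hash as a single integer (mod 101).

val('g') = 7, val('b') = 2
Position k = 2, exponent = n-1-k = 4
B^4 mod M = 5^4 mod 101 = 19
Delta = (2 - 7) * 19 mod 101 = 6
New hash = (40 + 6) mod 101 = 46

Answer: 46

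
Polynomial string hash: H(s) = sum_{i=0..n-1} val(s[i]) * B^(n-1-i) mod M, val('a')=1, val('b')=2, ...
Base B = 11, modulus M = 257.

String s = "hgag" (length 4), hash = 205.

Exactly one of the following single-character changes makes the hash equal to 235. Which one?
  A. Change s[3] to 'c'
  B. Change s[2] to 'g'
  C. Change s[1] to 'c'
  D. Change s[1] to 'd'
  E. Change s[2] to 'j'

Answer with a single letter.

Option A: s[3]='g'->'c', delta=(3-7)*11^0 mod 257 = 253, hash=205+253 mod 257 = 201
Option B: s[2]='a'->'g', delta=(7-1)*11^1 mod 257 = 66, hash=205+66 mod 257 = 14
Option C: s[1]='g'->'c', delta=(3-7)*11^2 mod 257 = 30, hash=205+30 mod 257 = 235 <-- target
Option D: s[1]='g'->'d', delta=(4-7)*11^2 mod 257 = 151, hash=205+151 mod 257 = 99
Option E: s[2]='a'->'j', delta=(10-1)*11^1 mod 257 = 99, hash=205+99 mod 257 = 47

Answer: C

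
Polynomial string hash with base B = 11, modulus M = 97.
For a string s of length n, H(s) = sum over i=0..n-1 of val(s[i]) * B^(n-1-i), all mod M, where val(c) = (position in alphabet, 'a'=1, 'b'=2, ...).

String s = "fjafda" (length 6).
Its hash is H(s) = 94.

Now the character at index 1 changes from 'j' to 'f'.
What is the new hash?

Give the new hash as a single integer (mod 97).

val('j') = 10, val('f') = 6
Position k = 1, exponent = n-1-k = 4
B^4 mod M = 11^4 mod 97 = 91
Delta = (6 - 10) * 91 mod 97 = 24
New hash = (94 + 24) mod 97 = 21

Answer: 21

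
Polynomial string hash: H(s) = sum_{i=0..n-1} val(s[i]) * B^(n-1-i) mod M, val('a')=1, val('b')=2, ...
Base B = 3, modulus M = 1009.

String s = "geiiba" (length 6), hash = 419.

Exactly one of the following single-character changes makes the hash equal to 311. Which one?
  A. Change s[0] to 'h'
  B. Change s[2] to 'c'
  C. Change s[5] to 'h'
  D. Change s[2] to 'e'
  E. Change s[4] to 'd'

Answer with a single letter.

Answer: D

Derivation:
Option A: s[0]='g'->'h', delta=(8-7)*3^5 mod 1009 = 243, hash=419+243 mod 1009 = 662
Option B: s[2]='i'->'c', delta=(3-9)*3^3 mod 1009 = 847, hash=419+847 mod 1009 = 257
Option C: s[5]='a'->'h', delta=(8-1)*3^0 mod 1009 = 7, hash=419+7 mod 1009 = 426
Option D: s[2]='i'->'e', delta=(5-9)*3^3 mod 1009 = 901, hash=419+901 mod 1009 = 311 <-- target
Option E: s[4]='b'->'d', delta=(4-2)*3^1 mod 1009 = 6, hash=419+6 mod 1009 = 425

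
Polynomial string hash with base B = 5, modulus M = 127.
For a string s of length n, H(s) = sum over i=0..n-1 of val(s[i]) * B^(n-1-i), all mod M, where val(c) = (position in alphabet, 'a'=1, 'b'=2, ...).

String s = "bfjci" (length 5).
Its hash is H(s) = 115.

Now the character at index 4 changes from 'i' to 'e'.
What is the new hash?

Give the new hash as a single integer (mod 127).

val('i') = 9, val('e') = 5
Position k = 4, exponent = n-1-k = 0
B^0 mod M = 5^0 mod 127 = 1
Delta = (5 - 9) * 1 mod 127 = 123
New hash = (115 + 123) mod 127 = 111

Answer: 111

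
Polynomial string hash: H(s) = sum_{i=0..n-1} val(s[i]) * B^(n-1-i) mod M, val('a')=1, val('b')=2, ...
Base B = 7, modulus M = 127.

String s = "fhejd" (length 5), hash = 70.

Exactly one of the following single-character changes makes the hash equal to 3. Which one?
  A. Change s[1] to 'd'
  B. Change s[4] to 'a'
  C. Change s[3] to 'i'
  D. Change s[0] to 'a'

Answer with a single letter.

Option A: s[1]='h'->'d', delta=(4-8)*7^3 mod 127 = 25, hash=70+25 mod 127 = 95
Option B: s[4]='d'->'a', delta=(1-4)*7^0 mod 127 = 124, hash=70+124 mod 127 = 67
Option C: s[3]='j'->'i', delta=(9-10)*7^1 mod 127 = 120, hash=70+120 mod 127 = 63
Option D: s[0]='f'->'a', delta=(1-6)*7^4 mod 127 = 60, hash=70+60 mod 127 = 3 <-- target

Answer: D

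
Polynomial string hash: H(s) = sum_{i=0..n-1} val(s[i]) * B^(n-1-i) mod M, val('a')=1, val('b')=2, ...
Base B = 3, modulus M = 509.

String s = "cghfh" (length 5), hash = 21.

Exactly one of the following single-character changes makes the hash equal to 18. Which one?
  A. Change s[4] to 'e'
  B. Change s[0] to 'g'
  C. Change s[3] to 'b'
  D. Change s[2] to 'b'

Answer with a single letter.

Option A: s[4]='h'->'e', delta=(5-8)*3^0 mod 509 = 506, hash=21+506 mod 509 = 18 <-- target
Option B: s[0]='c'->'g', delta=(7-3)*3^4 mod 509 = 324, hash=21+324 mod 509 = 345
Option C: s[3]='f'->'b', delta=(2-6)*3^1 mod 509 = 497, hash=21+497 mod 509 = 9
Option D: s[2]='h'->'b', delta=(2-8)*3^2 mod 509 = 455, hash=21+455 mod 509 = 476

Answer: A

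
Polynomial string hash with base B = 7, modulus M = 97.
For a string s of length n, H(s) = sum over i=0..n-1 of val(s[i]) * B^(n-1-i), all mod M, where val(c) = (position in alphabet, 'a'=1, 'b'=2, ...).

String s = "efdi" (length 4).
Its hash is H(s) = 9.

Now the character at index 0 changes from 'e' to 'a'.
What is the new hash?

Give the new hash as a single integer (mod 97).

Answer: 92

Derivation:
val('e') = 5, val('a') = 1
Position k = 0, exponent = n-1-k = 3
B^3 mod M = 7^3 mod 97 = 52
Delta = (1 - 5) * 52 mod 97 = 83
New hash = (9 + 83) mod 97 = 92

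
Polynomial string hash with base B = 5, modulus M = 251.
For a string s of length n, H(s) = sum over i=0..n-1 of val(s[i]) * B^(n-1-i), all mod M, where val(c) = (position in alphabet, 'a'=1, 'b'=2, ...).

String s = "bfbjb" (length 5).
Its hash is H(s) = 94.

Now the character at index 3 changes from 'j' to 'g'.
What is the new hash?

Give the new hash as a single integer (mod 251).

val('j') = 10, val('g') = 7
Position k = 3, exponent = n-1-k = 1
B^1 mod M = 5^1 mod 251 = 5
Delta = (7 - 10) * 5 mod 251 = 236
New hash = (94 + 236) mod 251 = 79

Answer: 79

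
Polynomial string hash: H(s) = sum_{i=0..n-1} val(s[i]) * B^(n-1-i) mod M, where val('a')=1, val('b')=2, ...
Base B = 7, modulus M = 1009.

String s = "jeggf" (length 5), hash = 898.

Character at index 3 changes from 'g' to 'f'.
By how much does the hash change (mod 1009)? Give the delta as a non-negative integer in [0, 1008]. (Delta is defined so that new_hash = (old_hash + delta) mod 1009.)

Delta formula: (val(new) - val(old)) * B^(n-1-k) mod M
  val('f') - val('g') = 6 - 7 = -1
  B^(n-1-k) = 7^1 mod 1009 = 7
  Delta = -1 * 7 mod 1009 = 1002

Answer: 1002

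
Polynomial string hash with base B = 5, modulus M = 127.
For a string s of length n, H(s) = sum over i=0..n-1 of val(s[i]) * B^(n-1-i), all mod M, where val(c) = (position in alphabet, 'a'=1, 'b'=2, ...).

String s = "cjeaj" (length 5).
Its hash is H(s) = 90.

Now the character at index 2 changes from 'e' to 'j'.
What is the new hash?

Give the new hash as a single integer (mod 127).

val('e') = 5, val('j') = 10
Position k = 2, exponent = n-1-k = 2
B^2 mod M = 5^2 mod 127 = 25
Delta = (10 - 5) * 25 mod 127 = 125
New hash = (90 + 125) mod 127 = 88

Answer: 88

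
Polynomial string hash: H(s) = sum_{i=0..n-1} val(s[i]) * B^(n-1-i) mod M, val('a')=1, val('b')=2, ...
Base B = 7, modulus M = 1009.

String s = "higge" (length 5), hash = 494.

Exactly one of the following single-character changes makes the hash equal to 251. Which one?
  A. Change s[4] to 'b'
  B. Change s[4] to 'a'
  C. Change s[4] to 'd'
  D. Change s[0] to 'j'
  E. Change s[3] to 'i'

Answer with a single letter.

Option A: s[4]='e'->'b', delta=(2-5)*7^0 mod 1009 = 1006, hash=494+1006 mod 1009 = 491
Option B: s[4]='e'->'a', delta=(1-5)*7^0 mod 1009 = 1005, hash=494+1005 mod 1009 = 490
Option C: s[4]='e'->'d', delta=(4-5)*7^0 mod 1009 = 1008, hash=494+1008 mod 1009 = 493
Option D: s[0]='h'->'j', delta=(10-8)*7^4 mod 1009 = 766, hash=494+766 mod 1009 = 251 <-- target
Option E: s[3]='g'->'i', delta=(9-7)*7^1 mod 1009 = 14, hash=494+14 mod 1009 = 508

Answer: D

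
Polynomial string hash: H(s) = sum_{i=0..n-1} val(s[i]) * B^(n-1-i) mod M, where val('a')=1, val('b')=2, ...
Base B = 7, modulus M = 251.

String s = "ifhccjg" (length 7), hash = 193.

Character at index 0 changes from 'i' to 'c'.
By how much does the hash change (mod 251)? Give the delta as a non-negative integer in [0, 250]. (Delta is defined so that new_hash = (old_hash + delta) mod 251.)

Answer: 169

Derivation:
Delta formula: (val(new) - val(old)) * B^(n-1-k) mod M
  val('c') - val('i') = 3 - 9 = -6
  B^(n-1-k) = 7^6 mod 251 = 181
  Delta = -6 * 181 mod 251 = 169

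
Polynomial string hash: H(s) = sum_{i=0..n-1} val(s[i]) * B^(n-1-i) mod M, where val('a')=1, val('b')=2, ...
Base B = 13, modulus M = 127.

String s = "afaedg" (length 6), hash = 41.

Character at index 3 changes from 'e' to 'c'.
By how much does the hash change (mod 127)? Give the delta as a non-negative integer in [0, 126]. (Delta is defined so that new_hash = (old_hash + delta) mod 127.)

Delta formula: (val(new) - val(old)) * B^(n-1-k) mod M
  val('c') - val('e') = 3 - 5 = -2
  B^(n-1-k) = 13^2 mod 127 = 42
  Delta = -2 * 42 mod 127 = 43

Answer: 43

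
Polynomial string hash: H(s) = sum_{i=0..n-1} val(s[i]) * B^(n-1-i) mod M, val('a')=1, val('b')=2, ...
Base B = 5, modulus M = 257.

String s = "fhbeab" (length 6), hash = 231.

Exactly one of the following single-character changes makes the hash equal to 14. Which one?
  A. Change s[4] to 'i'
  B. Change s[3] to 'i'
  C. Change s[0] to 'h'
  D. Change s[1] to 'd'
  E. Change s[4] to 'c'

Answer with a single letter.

Option A: s[4]='a'->'i', delta=(9-1)*5^1 mod 257 = 40, hash=231+40 mod 257 = 14 <-- target
Option B: s[3]='e'->'i', delta=(9-5)*5^2 mod 257 = 100, hash=231+100 mod 257 = 74
Option C: s[0]='f'->'h', delta=(8-6)*5^5 mod 257 = 82, hash=231+82 mod 257 = 56
Option D: s[1]='h'->'d', delta=(4-8)*5^4 mod 257 = 70, hash=231+70 mod 257 = 44
Option E: s[4]='a'->'c', delta=(3-1)*5^1 mod 257 = 10, hash=231+10 mod 257 = 241

Answer: A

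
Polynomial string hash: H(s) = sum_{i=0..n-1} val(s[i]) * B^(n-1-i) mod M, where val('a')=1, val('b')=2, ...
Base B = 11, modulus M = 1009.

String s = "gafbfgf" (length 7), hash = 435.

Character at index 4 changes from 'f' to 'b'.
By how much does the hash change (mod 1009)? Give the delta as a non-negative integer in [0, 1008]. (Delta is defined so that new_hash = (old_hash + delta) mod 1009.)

Answer: 525

Derivation:
Delta formula: (val(new) - val(old)) * B^(n-1-k) mod M
  val('b') - val('f') = 2 - 6 = -4
  B^(n-1-k) = 11^2 mod 1009 = 121
  Delta = -4 * 121 mod 1009 = 525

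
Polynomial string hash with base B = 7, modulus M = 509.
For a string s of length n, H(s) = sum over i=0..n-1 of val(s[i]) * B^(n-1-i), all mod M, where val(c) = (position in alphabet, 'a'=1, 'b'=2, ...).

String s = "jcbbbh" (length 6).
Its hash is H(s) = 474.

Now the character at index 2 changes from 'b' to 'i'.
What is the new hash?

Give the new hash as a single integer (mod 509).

Answer: 330

Derivation:
val('b') = 2, val('i') = 9
Position k = 2, exponent = n-1-k = 3
B^3 mod M = 7^3 mod 509 = 343
Delta = (9 - 2) * 343 mod 509 = 365
New hash = (474 + 365) mod 509 = 330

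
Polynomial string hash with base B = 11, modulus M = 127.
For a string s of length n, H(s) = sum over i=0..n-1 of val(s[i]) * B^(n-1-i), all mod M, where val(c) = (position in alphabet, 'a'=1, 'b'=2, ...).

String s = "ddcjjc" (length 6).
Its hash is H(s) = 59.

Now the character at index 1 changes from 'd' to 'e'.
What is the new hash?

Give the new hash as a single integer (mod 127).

val('d') = 4, val('e') = 5
Position k = 1, exponent = n-1-k = 4
B^4 mod M = 11^4 mod 127 = 36
Delta = (5 - 4) * 36 mod 127 = 36
New hash = (59 + 36) mod 127 = 95

Answer: 95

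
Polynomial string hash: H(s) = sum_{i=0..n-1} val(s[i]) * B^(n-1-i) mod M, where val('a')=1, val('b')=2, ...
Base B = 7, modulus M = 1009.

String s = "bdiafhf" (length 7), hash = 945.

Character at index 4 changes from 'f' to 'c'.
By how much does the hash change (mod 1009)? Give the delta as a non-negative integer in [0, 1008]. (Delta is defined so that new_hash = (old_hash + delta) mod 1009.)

Delta formula: (val(new) - val(old)) * B^(n-1-k) mod M
  val('c') - val('f') = 3 - 6 = -3
  B^(n-1-k) = 7^2 mod 1009 = 49
  Delta = -3 * 49 mod 1009 = 862

Answer: 862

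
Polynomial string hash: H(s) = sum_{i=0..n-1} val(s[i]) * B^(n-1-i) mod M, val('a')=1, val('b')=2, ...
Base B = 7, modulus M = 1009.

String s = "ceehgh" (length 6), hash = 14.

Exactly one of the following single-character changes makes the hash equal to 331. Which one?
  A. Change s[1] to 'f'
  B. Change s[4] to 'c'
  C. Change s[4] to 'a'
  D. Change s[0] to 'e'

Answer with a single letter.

Option A: s[1]='e'->'f', delta=(6-5)*7^4 mod 1009 = 383, hash=14+383 mod 1009 = 397
Option B: s[4]='g'->'c', delta=(3-7)*7^1 mod 1009 = 981, hash=14+981 mod 1009 = 995
Option C: s[4]='g'->'a', delta=(1-7)*7^1 mod 1009 = 967, hash=14+967 mod 1009 = 981
Option D: s[0]='c'->'e', delta=(5-3)*7^5 mod 1009 = 317, hash=14+317 mod 1009 = 331 <-- target

Answer: D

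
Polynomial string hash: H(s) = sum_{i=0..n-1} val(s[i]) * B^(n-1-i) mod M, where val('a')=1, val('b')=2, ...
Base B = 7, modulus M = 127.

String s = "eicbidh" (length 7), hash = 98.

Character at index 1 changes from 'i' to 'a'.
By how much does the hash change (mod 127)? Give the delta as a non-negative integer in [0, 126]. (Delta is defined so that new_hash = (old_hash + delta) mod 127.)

Answer: 37

Derivation:
Delta formula: (val(new) - val(old)) * B^(n-1-k) mod M
  val('a') - val('i') = 1 - 9 = -8
  B^(n-1-k) = 7^5 mod 127 = 43
  Delta = -8 * 43 mod 127 = 37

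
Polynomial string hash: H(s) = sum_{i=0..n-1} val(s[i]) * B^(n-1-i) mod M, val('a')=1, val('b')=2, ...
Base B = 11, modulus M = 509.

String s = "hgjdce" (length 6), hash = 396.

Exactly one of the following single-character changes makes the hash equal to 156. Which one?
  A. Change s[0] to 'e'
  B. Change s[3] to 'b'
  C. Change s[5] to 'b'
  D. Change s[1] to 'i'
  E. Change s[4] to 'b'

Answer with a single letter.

Option A: s[0]='h'->'e', delta=(5-8)*11^5 mod 509 = 397, hash=396+397 mod 509 = 284
Option B: s[3]='d'->'b', delta=(2-4)*11^2 mod 509 = 267, hash=396+267 mod 509 = 154
Option C: s[5]='e'->'b', delta=(2-5)*11^0 mod 509 = 506, hash=396+506 mod 509 = 393
Option D: s[1]='g'->'i', delta=(9-7)*11^4 mod 509 = 269, hash=396+269 mod 509 = 156 <-- target
Option E: s[4]='c'->'b', delta=(2-3)*11^1 mod 509 = 498, hash=396+498 mod 509 = 385

Answer: D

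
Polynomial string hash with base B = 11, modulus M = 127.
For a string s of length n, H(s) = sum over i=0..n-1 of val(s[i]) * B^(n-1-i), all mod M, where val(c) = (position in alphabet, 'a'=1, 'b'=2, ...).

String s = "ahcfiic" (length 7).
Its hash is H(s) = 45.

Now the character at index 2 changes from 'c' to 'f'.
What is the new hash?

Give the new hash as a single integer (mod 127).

Answer: 26

Derivation:
val('c') = 3, val('f') = 6
Position k = 2, exponent = n-1-k = 4
B^4 mod M = 11^4 mod 127 = 36
Delta = (6 - 3) * 36 mod 127 = 108
New hash = (45 + 108) mod 127 = 26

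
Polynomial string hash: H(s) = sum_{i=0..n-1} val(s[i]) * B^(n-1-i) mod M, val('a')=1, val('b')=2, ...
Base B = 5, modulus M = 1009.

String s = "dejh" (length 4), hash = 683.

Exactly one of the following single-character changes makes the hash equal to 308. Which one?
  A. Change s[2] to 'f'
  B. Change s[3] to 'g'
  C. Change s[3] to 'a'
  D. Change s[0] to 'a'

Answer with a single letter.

Answer: D

Derivation:
Option A: s[2]='j'->'f', delta=(6-10)*5^1 mod 1009 = 989, hash=683+989 mod 1009 = 663
Option B: s[3]='h'->'g', delta=(7-8)*5^0 mod 1009 = 1008, hash=683+1008 mod 1009 = 682
Option C: s[3]='h'->'a', delta=(1-8)*5^0 mod 1009 = 1002, hash=683+1002 mod 1009 = 676
Option D: s[0]='d'->'a', delta=(1-4)*5^3 mod 1009 = 634, hash=683+634 mod 1009 = 308 <-- target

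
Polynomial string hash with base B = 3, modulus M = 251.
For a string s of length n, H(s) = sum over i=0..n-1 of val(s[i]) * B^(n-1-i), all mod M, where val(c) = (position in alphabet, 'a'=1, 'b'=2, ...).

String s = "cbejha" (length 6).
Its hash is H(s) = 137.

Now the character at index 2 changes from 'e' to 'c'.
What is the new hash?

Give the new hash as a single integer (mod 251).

Answer: 83

Derivation:
val('e') = 5, val('c') = 3
Position k = 2, exponent = n-1-k = 3
B^3 mod M = 3^3 mod 251 = 27
Delta = (3 - 5) * 27 mod 251 = 197
New hash = (137 + 197) mod 251 = 83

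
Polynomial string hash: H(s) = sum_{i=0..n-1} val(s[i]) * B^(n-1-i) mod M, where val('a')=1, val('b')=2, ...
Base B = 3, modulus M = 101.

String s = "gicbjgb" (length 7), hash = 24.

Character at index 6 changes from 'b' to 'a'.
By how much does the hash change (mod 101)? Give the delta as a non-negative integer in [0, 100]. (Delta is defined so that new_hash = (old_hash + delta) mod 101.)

Delta formula: (val(new) - val(old)) * B^(n-1-k) mod M
  val('a') - val('b') = 1 - 2 = -1
  B^(n-1-k) = 3^0 mod 101 = 1
  Delta = -1 * 1 mod 101 = 100

Answer: 100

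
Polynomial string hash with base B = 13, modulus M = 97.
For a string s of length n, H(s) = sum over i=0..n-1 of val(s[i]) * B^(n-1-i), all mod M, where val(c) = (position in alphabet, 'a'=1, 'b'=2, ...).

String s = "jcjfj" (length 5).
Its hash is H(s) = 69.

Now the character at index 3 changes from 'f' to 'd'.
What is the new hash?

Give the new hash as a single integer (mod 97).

val('f') = 6, val('d') = 4
Position k = 3, exponent = n-1-k = 1
B^1 mod M = 13^1 mod 97 = 13
Delta = (4 - 6) * 13 mod 97 = 71
New hash = (69 + 71) mod 97 = 43

Answer: 43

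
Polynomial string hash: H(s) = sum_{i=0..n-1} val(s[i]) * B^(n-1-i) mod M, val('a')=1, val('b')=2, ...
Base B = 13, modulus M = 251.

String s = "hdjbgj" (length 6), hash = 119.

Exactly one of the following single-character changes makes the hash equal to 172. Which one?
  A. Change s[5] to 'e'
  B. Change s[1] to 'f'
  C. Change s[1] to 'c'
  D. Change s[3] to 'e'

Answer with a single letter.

Answer: C

Derivation:
Option A: s[5]='j'->'e', delta=(5-10)*13^0 mod 251 = 246, hash=119+246 mod 251 = 114
Option B: s[1]='d'->'f', delta=(6-4)*13^4 mod 251 = 145, hash=119+145 mod 251 = 13
Option C: s[1]='d'->'c', delta=(3-4)*13^4 mod 251 = 53, hash=119+53 mod 251 = 172 <-- target
Option D: s[3]='b'->'e', delta=(5-2)*13^2 mod 251 = 5, hash=119+5 mod 251 = 124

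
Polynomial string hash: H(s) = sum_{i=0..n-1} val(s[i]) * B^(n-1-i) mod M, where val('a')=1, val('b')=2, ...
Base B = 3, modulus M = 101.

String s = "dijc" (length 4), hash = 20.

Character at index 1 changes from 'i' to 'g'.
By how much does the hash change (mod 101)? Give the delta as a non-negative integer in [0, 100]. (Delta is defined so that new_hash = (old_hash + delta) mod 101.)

Delta formula: (val(new) - val(old)) * B^(n-1-k) mod M
  val('g') - val('i') = 7 - 9 = -2
  B^(n-1-k) = 3^2 mod 101 = 9
  Delta = -2 * 9 mod 101 = 83

Answer: 83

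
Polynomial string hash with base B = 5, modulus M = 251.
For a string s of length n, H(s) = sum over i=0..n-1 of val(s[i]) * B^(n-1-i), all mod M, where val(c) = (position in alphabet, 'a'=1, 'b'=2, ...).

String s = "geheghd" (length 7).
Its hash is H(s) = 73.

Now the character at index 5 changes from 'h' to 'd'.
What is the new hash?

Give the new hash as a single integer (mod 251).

Answer: 53

Derivation:
val('h') = 8, val('d') = 4
Position k = 5, exponent = n-1-k = 1
B^1 mod M = 5^1 mod 251 = 5
Delta = (4 - 8) * 5 mod 251 = 231
New hash = (73 + 231) mod 251 = 53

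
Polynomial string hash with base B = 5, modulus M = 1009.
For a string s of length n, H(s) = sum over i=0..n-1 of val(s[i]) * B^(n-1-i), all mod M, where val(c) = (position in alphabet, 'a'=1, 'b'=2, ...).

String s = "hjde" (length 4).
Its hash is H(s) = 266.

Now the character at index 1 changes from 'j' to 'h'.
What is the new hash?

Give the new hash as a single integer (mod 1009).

val('j') = 10, val('h') = 8
Position k = 1, exponent = n-1-k = 2
B^2 mod M = 5^2 mod 1009 = 25
Delta = (8 - 10) * 25 mod 1009 = 959
New hash = (266 + 959) mod 1009 = 216

Answer: 216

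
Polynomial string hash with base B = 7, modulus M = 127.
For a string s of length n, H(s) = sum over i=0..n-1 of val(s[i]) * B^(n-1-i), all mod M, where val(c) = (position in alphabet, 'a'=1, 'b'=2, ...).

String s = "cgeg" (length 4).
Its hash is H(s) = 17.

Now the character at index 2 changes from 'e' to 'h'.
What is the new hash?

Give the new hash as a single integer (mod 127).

Answer: 38

Derivation:
val('e') = 5, val('h') = 8
Position k = 2, exponent = n-1-k = 1
B^1 mod M = 7^1 mod 127 = 7
Delta = (8 - 5) * 7 mod 127 = 21
New hash = (17 + 21) mod 127 = 38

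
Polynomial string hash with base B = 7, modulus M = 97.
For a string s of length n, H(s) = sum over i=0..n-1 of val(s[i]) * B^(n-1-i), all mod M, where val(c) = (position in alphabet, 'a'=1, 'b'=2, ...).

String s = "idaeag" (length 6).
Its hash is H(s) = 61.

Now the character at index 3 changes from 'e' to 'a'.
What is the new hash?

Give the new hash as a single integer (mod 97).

Answer: 59

Derivation:
val('e') = 5, val('a') = 1
Position k = 3, exponent = n-1-k = 2
B^2 mod M = 7^2 mod 97 = 49
Delta = (1 - 5) * 49 mod 97 = 95
New hash = (61 + 95) mod 97 = 59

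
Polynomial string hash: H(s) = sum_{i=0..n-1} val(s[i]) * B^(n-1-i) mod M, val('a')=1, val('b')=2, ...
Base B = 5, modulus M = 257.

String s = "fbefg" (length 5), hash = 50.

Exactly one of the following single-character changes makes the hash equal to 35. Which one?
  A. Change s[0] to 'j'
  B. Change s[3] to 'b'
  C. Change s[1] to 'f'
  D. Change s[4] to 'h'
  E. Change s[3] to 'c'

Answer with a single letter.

Option A: s[0]='f'->'j', delta=(10-6)*5^4 mod 257 = 187, hash=50+187 mod 257 = 237
Option B: s[3]='f'->'b', delta=(2-6)*5^1 mod 257 = 237, hash=50+237 mod 257 = 30
Option C: s[1]='b'->'f', delta=(6-2)*5^3 mod 257 = 243, hash=50+243 mod 257 = 36
Option D: s[4]='g'->'h', delta=(8-7)*5^0 mod 257 = 1, hash=50+1 mod 257 = 51
Option E: s[3]='f'->'c', delta=(3-6)*5^1 mod 257 = 242, hash=50+242 mod 257 = 35 <-- target

Answer: E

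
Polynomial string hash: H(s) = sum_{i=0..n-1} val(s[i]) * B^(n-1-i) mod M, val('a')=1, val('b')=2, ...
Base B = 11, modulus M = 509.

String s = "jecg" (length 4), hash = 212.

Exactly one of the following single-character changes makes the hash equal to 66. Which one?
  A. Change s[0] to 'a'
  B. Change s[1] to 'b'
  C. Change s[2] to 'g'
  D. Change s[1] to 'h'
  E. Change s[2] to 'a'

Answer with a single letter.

Answer: D

Derivation:
Option A: s[0]='j'->'a', delta=(1-10)*11^3 mod 509 = 237, hash=212+237 mod 509 = 449
Option B: s[1]='e'->'b', delta=(2-5)*11^2 mod 509 = 146, hash=212+146 mod 509 = 358
Option C: s[2]='c'->'g', delta=(7-3)*11^1 mod 509 = 44, hash=212+44 mod 509 = 256
Option D: s[1]='e'->'h', delta=(8-5)*11^2 mod 509 = 363, hash=212+363 mod 509 = 66 <-- target
Option E: s[2]='c'->'a', delta=(1-3)*11^1 mod 509 = 487, hash=212+487 mod 509 = 190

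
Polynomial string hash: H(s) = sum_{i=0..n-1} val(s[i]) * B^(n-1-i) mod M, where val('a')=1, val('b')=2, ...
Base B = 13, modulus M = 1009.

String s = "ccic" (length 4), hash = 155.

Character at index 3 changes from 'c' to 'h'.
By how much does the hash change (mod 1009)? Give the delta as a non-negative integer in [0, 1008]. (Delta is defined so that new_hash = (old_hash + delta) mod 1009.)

Answer: 5

Derivation:
Delta formula: (val(new) - val(old)) * B^(n-1-k) mod M
  val('h') - val('c') = 8 - 3 = 5
  B^(n-1-k) = 13^0 mod 1009 = 1
  Delta = 5 * 1 mod 1009 = 5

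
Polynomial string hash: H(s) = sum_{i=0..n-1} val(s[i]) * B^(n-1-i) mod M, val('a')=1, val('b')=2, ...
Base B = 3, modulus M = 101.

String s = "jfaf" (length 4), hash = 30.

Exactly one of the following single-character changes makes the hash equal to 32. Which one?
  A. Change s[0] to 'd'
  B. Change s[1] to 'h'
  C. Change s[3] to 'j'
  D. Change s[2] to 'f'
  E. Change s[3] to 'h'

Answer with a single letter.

Option A: s[0]='j'->'d', delta=(4-10)*3^3 mod 101 = 40, hash=30+40 mod 101 = 70
Option B: s[1]='f'->'h', delta=(8-6)*3^2 mod 101 = 18, hash=30+18 mod 101 = 48
Option C: s[3]='f'->'j', delta=(10-6)*3^0 mod 101 = 4, hash=30+4 mod 101 = 34
Option D: s[2]='a'->'f', delta=(6-1)*3^1 mod 101 = 15, hash=30+15 mod 101 = 45
Option E: s[3]='f'->'h', delta=(8-6)*3^0 mod 101 = 2, hash=30+2 mod 101 = 32 <-- target

Answer: E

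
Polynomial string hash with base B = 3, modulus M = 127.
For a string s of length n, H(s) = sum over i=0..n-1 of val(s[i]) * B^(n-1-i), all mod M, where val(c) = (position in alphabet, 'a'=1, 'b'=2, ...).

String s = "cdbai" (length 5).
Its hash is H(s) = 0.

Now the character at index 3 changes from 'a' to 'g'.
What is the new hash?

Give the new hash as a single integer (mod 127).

Answer: 18

Derivation:
val('a') = 1, val('g') = 7
Position k = 3, exponent = n-1-k = 1
B^1 mod M = 3^1 mod 127 = 3
Delta = (7 - 1) * 3 mod 127 = 18
New hash = (0 + 18) mod 127 = 18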